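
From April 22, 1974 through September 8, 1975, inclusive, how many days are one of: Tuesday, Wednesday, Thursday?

April 22, 1974 is a Monday.
From April 22, 1974 to September 8, 1975 is 505 days inclusive.
505 = 7 × 72 + 1, so there are 72 full weeks plus 1 extra day.
Each full week contributes 3 days from the set (Tue, Wed, Thu): 72 × 3 = 216.
The 1 extra day is Mon — none qualify.
Total: 216 + 0 = 216.

216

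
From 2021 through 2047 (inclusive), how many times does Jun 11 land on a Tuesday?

Day of week of June 11 in each year:
2021: Fri, 2022: Sat, 2023: Sun, 2024: Tue ✓, 2025: Wed, 2026: Thu, 2027: Fri, 2028: Sun, 2029: Mon, 2030: Tue ✓, 2031: Wed, 2032: Fri, 2033: Sat, 2034: Sun, 2035: Mon, 2036: Wed, 2037: Thu, 2038: Fri, 2039: Sat, 2040: Mon, 2041: Tue ✓, 2042: Wed, 2043: Thu, 2044: Sat, 2045: Sun, 2046: Mon, 2047: Tue ✓
Tuesdays: 2024, 2030, 2041, 2047.

4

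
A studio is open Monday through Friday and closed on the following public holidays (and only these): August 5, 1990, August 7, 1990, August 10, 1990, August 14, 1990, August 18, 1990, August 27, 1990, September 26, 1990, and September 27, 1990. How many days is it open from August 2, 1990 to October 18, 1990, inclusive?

50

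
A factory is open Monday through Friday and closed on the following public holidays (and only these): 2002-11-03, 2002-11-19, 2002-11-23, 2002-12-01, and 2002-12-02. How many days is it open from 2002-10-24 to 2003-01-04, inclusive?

50

2002-10-24 is a Thursday.
The range spans 73 days (inclusive of both endpoints).
73 = 7 × 10 + 3, so there are 10 full weeks plus 3 extra days.
Each full week contributes 5 weekdays (Mon–Fri): 10 × 5 = 50.
The 3 extra days are Thursday, Friday, Saturday — 2 of them qualify.
Total: 50 + 2 = 52.
Holidays: 2002-11-03 (Sun); 2002-11-19 (Tue); 2002-11-23 (Sat); 2002-12-01 (Sun); 2002-12-02 (Mon).
2 of the 5 holidays fall on weekdays; the rest are weekends and were already excluded.
Business days: 52 − 2 = 50.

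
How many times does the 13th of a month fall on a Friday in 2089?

1

The 13th falls on a Friday when the month's 13th has weekday Fri.
Jan 13 is Thu; Feb 13 is Sun; Mar 13 is Sun; Apr 13 is Wed; May 13 is Fri ✓; Jun 13 is Mon; Jul 13 is Wed; Aug 13 is Sat; Sep 13 is Tue; Oct 13 is Thu; Nov 13 is Sun; Dec 13 is Tue.
Friday the 13ths: May.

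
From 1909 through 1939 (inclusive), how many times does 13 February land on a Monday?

Day of week of February 13 in each year:
1909: Sat, 1910: Sun, 1911: Mon ✓, 1912: Tue, 1913: Thu, 1914: Fri, 1915: Sat, 1916: Sun, 1917: Tue, 1918: Wed, 1919: Thu, 1920: Fri, 1921: Sun, 1922: Mon ✓, 1923: Tue, 1924: Wed, 1925: Fri, 1926: Sat, 1927: Sun, 1928: Mon ✓, 1929: Wed, 1930: Thu, 1931: Fri, 1932: Sat, 1933: Mon ✓, 1934: Tue, 1935: Wed, 1936: Thu, 1937: Sat, 1938: Sun, 1939: Mon ✓
Mondays: 1911, 1922, 1928, 1933, 1939.

5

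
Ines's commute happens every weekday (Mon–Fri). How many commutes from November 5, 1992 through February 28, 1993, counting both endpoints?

82 weekdays

November 5, 1992 is a Thursday.
From November 5, 1992 to February 28, 1993 is 116 days inclusive.
116 = 7 × 16 + 4, so there are 16 full weeks plus 4 extra days.
Each full week contributes 5 weekdays (Mon–Fri): 16 × 5 = 80.
The 4 extra days are Thursday, Friday, Saturday, Sunday — 2 of them qualify.
Total: 80 + 2 = 82.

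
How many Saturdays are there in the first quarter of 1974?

13

1 January 1974 is a Tuesday.
From 1 January 1974 to 31 March 1974 is 90 days inclusive.
90 = 7 × 12 + 6, so there are 12 full weeks plus 6 extra days.
Each full week contributes one Saturday: 12 so far.
The 6 extra days are Tuesday, Wednesday, Thursday, Friday, Saturday, Sunday — 1 of them qualifies.
Total: 12 + 1 = 13.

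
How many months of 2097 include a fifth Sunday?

A month has five Sundays exactly when Sunday falls within its first (length − 28) days.
Jan: 31 days, starts Tue → 5 of Tue, Wed, Thu
Feb: 28 days, starts Fri → 5 of (none)
Mar: 31 days, starts Fri → 5 of Fri, Sat, Sun ✓
Apr: 30 days, starts Mon → 5 of Mon, Tue
May: 31 days, starts Wed → 5 of Wed, Thu, Fri
Jun: 30 days, starts Sat → 5 of Sat, Sun ✓
Jul: 31 days, starts Mon → 5 of Mon, Tue, Wed
Aug: 31 days, starts Thu → 5 of Thu, Fri, Sat
Sep: 30 days, starts Sun → 5 of Sun, Mon ✓
Oct: 31 days, starts Tue → 5 of Tue, Wed, Thu
Nov: 30 days, starts Fri → 5 of Fri, Sat
Dec: 31 days, starts Sun → 5 of Sun, Mon, Tue ✓
Months with five Sundays: Mar, Jun, Sep, Dec.

4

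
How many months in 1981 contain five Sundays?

4

A month has five Sundays exactly when Sunday falls within its first (length − 28) days.
Jan: 31 days, starts Thu → 5 of Thu, Fri, Sat
Feb: 28 days, starts Sun → 5 of (none)
Mar: 31 days, starts Sun → 5 of Sun, Mon, Tue ✓
Apr: 30 days, starts Wed → 5 of Wed, Thu
May: 31 days, starts Fri → 5 of Fri, Sat, Sun ✓
Jun: 30 days, starts Mon → 5 of Mon, Tue
Jul: 31 days, starts Wed → 5 of Wed, Thu, Fri
Aug: 31 days, starts Sat → 5 of Sat, Sun, Mon ✓
Sep: 30 days, starts Tue → 5 of Tue, Wed
Oct: 31 days, starts Thu → 5 of Thu, Fri, Sat
Nov: 30 days, starts Sun → 5 of Sun, Mon ✓
Dec: 31 days, starts Tue → 5 of Tue, Wed, Thu
Months with five Sundays: Mar, May, Aug, Nov.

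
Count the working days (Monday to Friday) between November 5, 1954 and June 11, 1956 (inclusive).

417

November 5, 1954 is a Friday.
That's 585 days from start to end, counting both.
585 = 7 × 83 + 4, so there are 83 full weeks plus 4 extra days.
Each full week contributes 5 weekdays (Mon–Fri): 83 × 5 = 415.
The 4 extra days are Fri, Sat, Sun, Mon — 2 of them qualify.
Total: 415 + 2 = 417.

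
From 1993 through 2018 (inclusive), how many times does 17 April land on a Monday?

4

Day of week of April 17 in each year:
1993: Sat, 1994: Sun, 1995: Mon ✓, 1996: Wed, 1997: Thu, 1998: Fri, 1999: Sat, 2000: Mon ✓, 2001: Tue, 2002: Wed, 2003: Thu, 2004: Sat, 2005: Sun, 2006: Mon ✓, 2007: Tue, 2008: Thu, 2009: Fri, 2010: Sat, 2011: Sun, 2012: Tue, 2013: Wed, 2014: Thu, 2015: Fri, 2016: Sun, 2017: Mon ✓, 2018: Tue
Mondays: 1995, 2000, 2006, 2017.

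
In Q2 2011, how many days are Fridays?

13

1 April 2011 is a Friday.
The range spans 91 days (inclusive of both endpoints).
91 = 7 × 13, so the span is exactly 13 full weeks.
Each full week contributes one Friday: 13 so far.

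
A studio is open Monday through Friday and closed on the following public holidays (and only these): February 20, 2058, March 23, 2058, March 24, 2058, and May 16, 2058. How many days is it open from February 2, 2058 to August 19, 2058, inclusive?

February 2, 2058 is a Saturday.
From February 2, 2058 to August 19, 2058 is 199 days inclusive.
199 = 7 × 28 + 3, so there are 28 full weeks plus 3 extra days.
Each full week contributes 5 weekdays (Mon–Fri): 28 × 5 = 140.
The 3 extra days are Sat, Sun, Mon — 1 of them qualifies.
Total: 140 + 1 = 141.
Holidays: February 20, 2058 (Wed); March 23, 2058 (Sat); March 24, 2058 (Sun); May 16, 2058 (Thu).
2 of the 4 holidays fall on weekdays; the rest are weekends and were already excluded.
Business days: 141 − 2 = 139.

139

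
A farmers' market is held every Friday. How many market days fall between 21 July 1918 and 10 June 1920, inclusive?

98 Fridays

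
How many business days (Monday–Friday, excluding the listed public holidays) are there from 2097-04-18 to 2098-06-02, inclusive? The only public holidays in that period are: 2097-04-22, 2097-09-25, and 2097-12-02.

290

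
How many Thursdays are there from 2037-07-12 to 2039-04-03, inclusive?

90

2037-07-12 is a Sunday.
That's 631 days from start to end, counting both.
631 = 7 × 90 + 1, so there are 90 full weeks plus 1 extra day.
Each full week contributes one Thursday: 90 so far.
The 1 extra day is Sunday — none qualify.
Total: 90 + 0 = 90.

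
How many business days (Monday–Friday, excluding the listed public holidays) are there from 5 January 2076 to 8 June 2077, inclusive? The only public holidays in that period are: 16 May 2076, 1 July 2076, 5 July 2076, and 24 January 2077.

5 January 2076 is a Sunday.
From 5 January 2076 to 8 June 2077 is 521 days inclusive.
521 = 7 × 74 + 3, so there are 74 full weeks plus 3 extra days.
Each full week contributes 5 weekdays (Mon–Fri): 74 × 5 = 370.
The 3 extra days are Sunday, Monday, Tuesday — 2 of them qualify.
Total: 370 + 2 = 372.
Holidays: 16 May 2076 (Sat); 1 July 2076 (Wed); 5 July 2076 (Sun); 24 January 2077 (Sun).
1 of the 4 holidays fall on weekdays; the rest are weekends and were already excluded.
Business days: 372 − 1 = 371.

371 business days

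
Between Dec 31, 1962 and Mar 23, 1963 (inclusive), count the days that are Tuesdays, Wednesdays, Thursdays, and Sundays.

Dec 31, 1962 is a Monday.
That's 83 days from start to end, counting both.
83 = 7 × 11 + 6, so there are 11 full weeks plus 6 extra days.
Each full week contributes 4 days from the set (Tue, Wed, Thu, Sun): 11 × 4 = 44.
The 6 extra days are Monday, Tuesday, Wednesday, Thursday, Friday, Saturday — 3 of them qualify.
Total: 44 + 3 = 47.

47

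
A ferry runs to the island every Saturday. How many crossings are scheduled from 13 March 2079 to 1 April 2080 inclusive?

13 March 2079 is a Monday.
The range spans 386 days (inclusive of both endpoints).
386 = 7 × 55 + 1, so there are 55 full weeks plus 1 extra day.
Each full week contributes one Saturday: 55 so far.
The 1 extra day is Monday — none qualify.
Total: 55 + 0 = 55.

55 Saturdays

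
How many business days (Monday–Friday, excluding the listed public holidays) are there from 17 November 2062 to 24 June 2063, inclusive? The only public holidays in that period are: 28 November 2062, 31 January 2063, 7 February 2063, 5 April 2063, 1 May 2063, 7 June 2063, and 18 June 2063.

17 November 2062 is a Friday.
The range spans 220 days (inclusive of both endpoints).
220 = 7 × 31 + 3, so there are 31 full weeks plus 3 extra days.
Each full week contributes 5 weekdays (Mon–Fri): 31 × 5 = 155.
The 3 extra days are Friday, Saturday, Sunday — 1 of them qualifies.
Total: 155 + 1 = 156.
Holidays: 28 November 2062 (Tue); 31 January 2063 (Wed); 7 February 2063 (Wed); 5 April 2063 (Thu); 1 May 2063 (Tue); 7 June 2063 (Thu); 18 June 2063 (Mon).
All 7 holidays fall on weekdays, so subtract 7.
Business days: 156 − 7 = 149.

149 business days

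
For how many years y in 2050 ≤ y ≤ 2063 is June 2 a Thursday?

Day of week of June 2 in each year:
2050: Thu ✓, 2051: Fri, 2052: Sun, 2053: Mon, 2054: Tue, 2055: Wed, 2056: Fri, 2057: Sat, 2058: Sun, 2059: Mon, 2060: Wed, 2061: Thu ✓, 2062: Fri, 2063: Sat
Thursdays: 2050, 2061.

2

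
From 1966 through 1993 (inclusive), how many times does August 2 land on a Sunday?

Day of week of August 2 in each year:
1966: Tue, 1967: Wed, 1968: Fri, 1969: Sat, 1970: Sun ✓, 1971: Mon, 1972: Wed, 1973: Thu, 1974: Fri, 1975: Sat, 1976: Mon, 1977: Tue, 1978: Wed, 1979: Thu, 1980: Sat, 1981: Sun ✓, 1982: Mon, 1983: Tue, 1984: Thu, 1985: Fri, 1986: Sat, 1987: Sun ✓, 1988: Tue, 1989: Wed, 1990: Thu, 1991: Fri, 1992: Sun ✓, 1993: Mon
Sundays: 1970, 1981, 1987, 1992.

4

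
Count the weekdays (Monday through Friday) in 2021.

2021-01-01 is a Friday.
From 2021-01-01 to 2021-12-31 is 365 days inclusive.
365 = 7 × 52 + 1, so there are 52 full weeks plus 1 extra day.
Each full week contributes 5 weekdays (Mon–Fri): 52 × 5 = 260.
The 1 extra day is Friday — 1 of them qualifies.
Total: 260 + 1 = 261.

261 weekdays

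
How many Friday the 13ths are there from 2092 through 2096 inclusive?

Friday-the-13ths by year:
2092: Jun
2093: Feb, Mar, Nov
2094: Aug
2095: May
2096: Jan, Apr, Jul

9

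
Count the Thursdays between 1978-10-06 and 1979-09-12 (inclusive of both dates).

48

1978-10-06 is a Friday.
That's 342 days from start to end, counting both.
342 = 7 × 48 + 6, so there are 48 full weeks plus 6 extra days.
Each full week contributes one Thursday: 48 so far.
The 6 extra days are Friday, Saturday, Sunday, Monday, Tuesday, Wednesday — none qualify.
Total: 48 + 0 = 48.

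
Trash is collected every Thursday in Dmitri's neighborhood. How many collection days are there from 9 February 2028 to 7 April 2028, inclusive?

9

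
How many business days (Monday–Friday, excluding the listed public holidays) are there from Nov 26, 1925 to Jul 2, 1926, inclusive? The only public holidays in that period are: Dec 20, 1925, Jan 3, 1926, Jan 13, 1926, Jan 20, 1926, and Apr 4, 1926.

155 business days

Nov 26, 1925 is a Thursday.
That's 219 days from start to end, counting both.
219 = 7 × 31 + 2, so there are 31 full weeks plus 2 extra days.
Each full week contributes 5 weekdays (Mon–Fri): 31 × 5 = 155.
The 2 extra days are Thu, Fri — 2 of them qualify.
Total: 155 + 2 = 157.
Holidays: Dec 20, 1925 (Sun); Jan 3, 1926 (Sun); Jan 13, 1926 (Wed); Jan 20, 1926 (Wed); Apr 4, 1926 (Sun).
2 of the 5 holidays fall on weekdays; the rest are weekends and were already excluded.
Business days: 157 − 2 = 155.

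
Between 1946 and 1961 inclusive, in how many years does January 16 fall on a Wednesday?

Day of week of January 16 in each year:
1946: Wed ✓, 1947: Thu, 1948: Fri, 1949: Sun, 1950: Mon, 1951: Tue, 1952: Wed ✓, 1953: Fri, 1954: Sat, 1955: Sun, 1956: Mon, 1957: Wed ✓, 1958: Thu, 1959: Fri, 1960: Sat, 1961: Mon
Wednesdays: 1946, 1952, 1957.

3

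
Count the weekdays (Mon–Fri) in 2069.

2069-01-01 is a Tuesday.
From 2069-01-01 to 2069-12-31 is 365 days inclusive.
365 = 7 × 52 + 1, so there are 52 full weeks plus 1 extra day.
Each full week contributes 5 weekdays (Mon–Fri): 52 × 5 = 260.
The 1 extra day is Tuesday — 1 of them qualifies.
Total: 260 + 1 = 261.

261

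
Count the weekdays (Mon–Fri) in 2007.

261 weekdays

1 January 2007 is a Monday.
From 1 January 2007 to 31 December 2007 is 365 days inclusive.
365 = 7 × 52 + 1, so there are 52 full weeks plus 1 extra day.
Each full week contributes 5 weekdays (Mon–Fri): 52 × 5 = 260.
The 1 extra day is Monday — 1 of them qualifies.
Total: 260 + 1 = 261.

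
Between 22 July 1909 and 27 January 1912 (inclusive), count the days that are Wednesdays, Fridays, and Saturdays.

22 July 1909 is a Thursday.
That's 920 days from start to end, counting both.
920 = 7 × 131 + 3, so there are 131 full weeks plus 3 extra days.
Each full week contributes 3 days from the set (Wed, Fri, Sat): 131 × 3 = 393.
The 3 extra days are Thursday, Friday, Saturday — 2 of them qualify.
Total: 393 + 2 = 395.

395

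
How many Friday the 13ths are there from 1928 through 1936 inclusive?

18

Friday-the-13ths by year:
1928: Jan, Apr, Jul
1929: Sep, Dec
1930: Jun
1931: Feb, Mar, Nov
1932: May
1933: Jan, Oct
1934: Apr, Jul
1935: Sep, Dec
1936: Mar, Nov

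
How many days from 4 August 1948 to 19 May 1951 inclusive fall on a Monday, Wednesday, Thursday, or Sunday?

582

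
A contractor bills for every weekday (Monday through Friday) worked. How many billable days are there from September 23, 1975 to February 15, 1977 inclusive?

366 weekdays

September 23, 1975 is a Tuesday.
From September 23, 1975 to February 15, 1977 is 512 days inclusive.
512 = 7 × 73 + 1, so there are 73 full weeks plus 1 extra day.
Each full week contributes 5 weekdays (Mon–Fri): 73 × 5 = 365.
The 1 extra day is Tuesday — 1 of them qualifies.
Total: 365 + 1 = 366.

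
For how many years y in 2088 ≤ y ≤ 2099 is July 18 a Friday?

2

Day of week of July 18 in each year:
2088: Sun, 2089: Mon, 2090: Tue, 2091: Wed, 2092: Fri ✓, 2093: Sat, 2094: Sun, 2095: Mon, 2096: Wed, 2097: Thu, 2098: Fri ✓, 2099: Sat
Fridays: 2092, 2098.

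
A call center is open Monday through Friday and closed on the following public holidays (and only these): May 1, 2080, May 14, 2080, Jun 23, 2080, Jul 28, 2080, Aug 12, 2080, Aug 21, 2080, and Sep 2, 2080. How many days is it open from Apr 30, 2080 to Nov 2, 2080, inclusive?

Apr 30, 2080 is a Tuesday.
That's 187 days from start to end, counting both.
187 = 7 × 26 + 5, so there are 26 full weeks plus 5 extra days.
Each full week contributes 5 weekdays (Mon–Fri): 26 × 5 = 130.
The 5 extra days are Tuesday, Wednesday, Thursday, Friday, Saturday — 4 of them qualify.
Total: 130 + 4 = 134.
Holidays: May 1, 2080 (Wed); May 14, 2080 (Tue); Jun 23, 2080 (Sun); Jul 28, 2080 (Sun); Aug 12, 2080 (Mon); Aug 21, 2080 (Wed); Sep 2, 2080 (Mon).
5 of the 7 holidays fall on weekdays; the rest are weekends and were already excluded.
Business days: 134 − 5 = 129.

129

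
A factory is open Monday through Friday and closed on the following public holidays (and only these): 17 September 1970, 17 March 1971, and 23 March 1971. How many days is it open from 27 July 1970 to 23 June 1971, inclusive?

235

27 July 1970 is a Monday.
The range spans 332 days (inclusive of both endpoints).
332 = 7 × 47 + 3, so there are 47 full weeks plus 3 extra days.
Each full week contributes 5 weekdays (Mon–Fri): 47 × 5 = 235.
The 3 extra days are Mon, Tue, Wed — 3 of them qualify.
Total: 235 + 3 = 238.
Holidays: 17 September 1970 (Thu); 17 March 1971 (Wed); 23 March 1971 (Tue).
All 3 holidays fall on weekdays, so subtract 3.
Business days: 238 − 3 = 235.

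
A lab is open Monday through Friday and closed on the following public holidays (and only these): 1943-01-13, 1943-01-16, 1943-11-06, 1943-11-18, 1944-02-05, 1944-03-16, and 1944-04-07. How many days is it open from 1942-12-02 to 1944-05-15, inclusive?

375

1942-12-02 is a Wednesday.
That's 531 days from start to end, counting both.
531 = 7 × 75 + 6, so there are 75 full weeks plus 6 extra days.
Each full week contributes 5 weekdays (Mon–Fri): 75 × 5 = 375.
The 6 extra days are Wed, Thu, Fri, Sat, Sun, Mon — 4 of them qualify.
Total: 375 + 4 = 379.
Holidays: 1943-01-13 (Wed); 1943-01-16 (Sat); 1943-11-06 (Sat); 1943-11-18 (Thu); 1944-02-05 (Sat); 1944-03-16 (Thu); 1944-04-07 (Fri).
4 of the 7 holidays fall on weekdays; the rest are weekends and were already excluded.
Business days: 379 − 4 = 375.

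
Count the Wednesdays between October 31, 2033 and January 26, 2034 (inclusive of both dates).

October 31, 2033 is a Monday.
From October 31, 2033 to January 26, 2034 is 88 days inclusive.
88 = 7 × 12 + 4, so there are 12 full weeks plus 4 extra days.
Each full week contributes one Wednesday: 12 so far.
The 4 extra days are Mon, Tue, Wed, Thu — 1 of them qualifies.
Total: 12 + 1 = 13.

13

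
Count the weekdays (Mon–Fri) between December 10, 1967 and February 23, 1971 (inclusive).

December 10, 1967 is a Sunday.
That's 1172 days from start to end, counting both.
1172 = 7 × 167 + 3, so there are 167 full weeks plus 3 extra days.
Each full week contributes 5 weekdays (Mon–Fri): 167 × 5 = 835.
The 3 extra days are Sun, Mon, Tue — 2 of them qualify.
Total: 835 + 2 = 837.

837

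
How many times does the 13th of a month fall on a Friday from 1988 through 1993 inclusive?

Friday-the-13ths by year:
1988: May
1989: Jan, Oct
1990: Apr, Jul
1991: Sep, Dec
1992: Mar, Nov
1993: Aug

10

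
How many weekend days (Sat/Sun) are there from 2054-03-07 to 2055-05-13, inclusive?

2054-03-07 is a Saturday.
That's 433 days from start to end, counting both.
433 = 7 × 61 + 6, so there are 61 full weeks plus 6 extra days.
Each full week contributes 2 weekend days (Sat, Sun): 61 × 2 = 122.
The 6 extra days are Saturday, Sunday, Monday, Tuesday, Wednesday, Thursday — 2 of them qualify.
Total: 122 + 2 = 124.

124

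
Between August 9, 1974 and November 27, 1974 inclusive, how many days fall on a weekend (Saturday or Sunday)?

32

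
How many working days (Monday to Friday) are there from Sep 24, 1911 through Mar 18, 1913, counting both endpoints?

387

Sep 24, 1911 is a Sunday.
The range spans 542 days (inclusive of both endpoints).
542 = 7 × 77 + 3, so there are 77 full weeks plus 3 extra days.
Each full week contributes 5 weekdays (Mon–Fri): 77 × 5 = 385.
The 3 extra days are Sun, Mon, Tue — 2 of them qualify.
Total: 385 + 2 = 387.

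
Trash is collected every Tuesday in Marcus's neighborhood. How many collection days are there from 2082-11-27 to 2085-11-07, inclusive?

2082-11-27 is a Friday.
The range spans 1077 days (inclusive of both endpoints).
1077 = 7 × 153 + 6, so there are 153 full weeks plus 6 extra days.
Each full week contributes one Tuesday: 153 so far.
The 6 extra days are Fri, Sat, Sun, Mon, Tue, Wed — 1 of them qualifies.
Total: 153 + 1 = 154.

154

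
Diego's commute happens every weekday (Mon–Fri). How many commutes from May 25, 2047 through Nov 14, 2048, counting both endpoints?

385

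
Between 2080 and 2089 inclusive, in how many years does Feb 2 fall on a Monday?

2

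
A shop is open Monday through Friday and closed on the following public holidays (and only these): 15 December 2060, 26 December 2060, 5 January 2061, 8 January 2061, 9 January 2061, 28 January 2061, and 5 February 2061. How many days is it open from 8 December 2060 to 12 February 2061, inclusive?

8 December 2060 is a Wednesday.
That's 67 days from start to end, counting both.
67 = 7 × 9 + 4, so there are 9 full weeks plus 4 extra days.
Each full week contributes 5 weekdays (Mon–Fri): 9 × 5 = 45.
The 4 extra days are Wednesday, Thursday, Friday, Saturday — 3 of them qualify.
Total: 45 + 3 = 48.
Holidays: 15 December 2060 (Wed); 26 December 2060 (Sun); 5 January 2061 (Wed); 8 January 2061 (Sat); 9 January 2061 (Sun); 28 January 2061 (Fri); 5 February 2061 (Sat).
3 of the 7 holidays fall on weekdays; the rest are weekends and were already excluded.
Business days: 48 − 3 = 45.

45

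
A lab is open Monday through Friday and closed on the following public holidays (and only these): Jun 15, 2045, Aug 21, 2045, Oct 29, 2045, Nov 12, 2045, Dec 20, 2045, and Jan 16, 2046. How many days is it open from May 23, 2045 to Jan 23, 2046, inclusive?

172 working days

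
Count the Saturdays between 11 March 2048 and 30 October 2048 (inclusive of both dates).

11 March 2048 is a Wednesday.
That's 234 days from start to end, counting both.
234 = 7 × 33 + 3, so there are 33 full weeks plus 3 extra days.
Each full week contributes one Saturday: 33 so far.
The 3 extra days are Wed, Thu, Fri — none qualify.
Total: 33 + 0 = 33.

33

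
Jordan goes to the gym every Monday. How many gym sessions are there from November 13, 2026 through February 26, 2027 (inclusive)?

November 13, 2026 is a Friday.
From November 13, 2026 to February 26, 2027 is 106 days inclusive.
106 = 7 × 15 + 1, so there are 15 full weeks plus 1 extra day.
Each full week contributes one Monday: 15 so far.
The 1 extra day is Friday — none qualify.
Total: 15 + 0 = 15.

15 Mondays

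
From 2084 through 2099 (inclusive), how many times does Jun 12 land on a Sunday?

2

Day of week of June 12 in each year:
2084: Mon, 2085: Tue, 2086: Wed, 2087: Thu, 2088: Sat, 2089: Sun ✓, 2090: Mon, 2091: Tue, 2092: Thu, 2093: Fri, 2094: Sat, 2095: Sun ✓, 2096: Tue, 2097: Wed, 2098: Thu, 2099: Fri
Sundays: 2089, 2095.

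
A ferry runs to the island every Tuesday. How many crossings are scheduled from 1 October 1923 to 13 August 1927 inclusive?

1 October 1923 is a Monday.
From 1 October 1923 to 13 August 1927 is 1413 days inclusive.
1413 = 7 × 201 + 6, so there are 201 full weeks plus 6 extra days.
Each full week contributes one Tuesday: 201 so far.
The 6 extra days are Monday, Tuesday, Wednesday, Thursday, Friday, Saturday — 1 of them qualifies.
Total: 201 + 1 = 202.

202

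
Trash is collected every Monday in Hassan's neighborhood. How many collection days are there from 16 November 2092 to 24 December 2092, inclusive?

6

16 November 2092 is a Sunday.
The range spans 39 days (inclusive of both endpoints).
39 = 7 × 5 + 4, so there are 5 full weeks plus 4 extra days.
Each full week contributes one Monday: 5 so far.
The 4 extra days are Sunday, Monday, Tuesday, Wednesday — 1 of them qualifies.
Total: 5 + 1 = 6.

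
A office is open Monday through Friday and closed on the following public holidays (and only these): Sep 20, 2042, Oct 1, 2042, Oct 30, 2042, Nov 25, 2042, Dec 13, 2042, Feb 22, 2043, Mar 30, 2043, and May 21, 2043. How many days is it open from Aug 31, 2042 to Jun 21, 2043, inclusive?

205

Aug 31, 2042 is a Sunday.
That's 295 days from start to end, counting both.
295 = 7 × 42 + 1, so there are 42 full weeks plus 1 extra day.
Each full week contributes 5 weekdays (Mon–Fri): 42 × 5 = 210.
The 1 extra day is Sunday — none qualify.
Total: 210 + 0 = 210.
Holidays: Sep 20, 2042 (Sat); Oct 1, 2042 (Wed); Oct 30, 2042 (Thu); Nov 25, 2042 (Tue); Dec 13, 2042 (Sat); Feb 22, 2043 (Sun); Mar 30, 2043 (Mon); May 21, 2043 (Thu).
5 of the 8 holidays fall on weekdays; the rest are weekends and were already excluded.
Business days: 210 − 5 = 205.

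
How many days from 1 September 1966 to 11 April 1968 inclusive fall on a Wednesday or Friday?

168

1 September 1966 is a Thursday.
The range spans 589 days (inclusive of both endpoints).
589 = 7 × 84 + 1, so there are 84 full weeks plus 1 extra day.
Each full week contributes 2 days from the set (Wed, Fri): 84 × 2 = 168.
The 1 extra day is Thursday — none qualify.
Total: 168 + 0 = 168.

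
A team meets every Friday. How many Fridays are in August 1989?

4

August 1, 1989 is a Tuesday.
That's 31 days from start to end, counting both.
31 = 7 × 4 + 3, so there are 4 full weeks plus 3 extra days.
Each full week contributes one Friday: 4 so far.
The 3 extra days are Tuesday, Wednesday, Thursday — none qualify.
Total: 4 + 0 = 4.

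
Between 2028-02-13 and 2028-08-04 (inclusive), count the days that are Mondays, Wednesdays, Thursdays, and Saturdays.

2028-02-13 is a Sunday.
That's 174 days from start to end, counting both.
174 = 7 × 24 + 6, so there are 24 full weeks plus 6 extra days.
Each full week contributes 4 days from the set (Mon, Wed, Thu, Sat): 24 × 4 = 96.
The 6 extra days are Sunday, Monday, Tuesday, Wednesday, Thursday, Friday — 3 of them qualify.
Total: 96 + 3 = 99.

99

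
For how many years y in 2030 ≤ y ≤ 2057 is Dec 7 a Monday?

4

Day of week of December 7 in each year:
2030: Sat, 2031: Sun, 2032: Tue, 2033: Wed, 2034: Thu, 2035: Fri, 2036: Sun, 2037: Mon ✓, 2038: Tue, 2039: Wed, 2040: Fri, 2041: Sat, 2042: Sun, 2043: Mon ✓, 2044: Wed, 2045: Thu, 2046: Fri, 2047: Sat, 2048: Mon ✓, 2049: Tue, 2050: Wed, 2051: Thu, 2052: Sat, 2053: Sun, 2054: Mon ✓, 2055: Tue, 2056: Thu, 2057: Fri
Mondays: 2037, 2043, 2048, 2054.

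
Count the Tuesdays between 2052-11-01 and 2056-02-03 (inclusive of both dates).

170 Tuesdays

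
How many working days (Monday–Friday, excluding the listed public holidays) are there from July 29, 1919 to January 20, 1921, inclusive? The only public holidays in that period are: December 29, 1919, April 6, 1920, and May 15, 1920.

386

July 29, 1919 is a Tuesday.
That's 542 days from start to end, counting both.
542 = 7 × 77 + 3, so there are 77 full weeks plus 3 extra days.
Each full week contributes 5 weekdays (Mon–Fri): 77 × 5 = 385.
The 3 extra days are Tue, Wed, Thu — 3 of them qualify.
Total: 385 + 3 = 388.
Holidays: December 29, 1919 (Mon); April 6, 1920 (Tue); May 15, 1920 (Sat).
2 of the 3 holidays fall on weekdays; the rest are weekends and were already excluded.
Business days: 388 − 2 = 386.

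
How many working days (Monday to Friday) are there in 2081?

January 1, 2081 is a Wednesday.
The range spans 365 days (inclusive of both endpoints).
365 = 7 × 52 + 1, so there are 52 full weeks plus 1 extra day.
Each full week contributes 5 weekdays (Mon–Fri): 52 × 5 = 260.
The 1 extra day is Wednesday — 1 of them qualifies.
Total: 260 + 1 = 261.

261 weekdays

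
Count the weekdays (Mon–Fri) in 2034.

January 1, 2034 is a Sunday.
The range spans 365 days (inclusive of both endpoints).
365 = 7 × 52 + 1, so there are 52 full weeks plus 1 extra day.
Each full week contributes 5 weekdays (Mon–Fri): 52 × 5 = 260.
The 1 extra day is Sunday — none qualify.
Total: 260 + 0 = 260.

260 weekdays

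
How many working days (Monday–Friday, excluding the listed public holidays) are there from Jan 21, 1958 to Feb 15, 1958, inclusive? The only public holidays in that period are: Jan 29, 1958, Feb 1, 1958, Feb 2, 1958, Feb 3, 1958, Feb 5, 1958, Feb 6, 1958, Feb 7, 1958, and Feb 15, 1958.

14

Jan 21, 1958 is a Tuesday.
The range spans 26 days (inclusive of both endpoints).
26 = 7 × 3 + 5, so there are 3 full weeks plus 5 extra days.
Each full week contributes 5 weekdays (Mon–Fri): 3 × 5 = 15.
The 5 extra days are Tuesday, Wednesday, Thursday, Friday, Saturday — 4 of them qualify.
Total: 15 + 4 = 19.
Holidays: Jan 29, 1958 (Wed); Feb 1, 1958 (Sat); Feb 2, 1958 (Sun); Feb 3, 1958 (Mon); Feb 5, 1958 (Wed); Feb 6, 1958 (Thu); Feb 7, 1958 (Fri); Feb 15, 1958 (Sat).
5 of the 8 holidays fall on weekdays; the rest are weekends and were already excluded.
Business days: 19 − 5 = 14.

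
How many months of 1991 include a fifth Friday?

A month has five Fridays exactly when Friday falls within its first (length − 28) days.
Jan: 31 days, starts Tue → 5 of Tue, Wed, Thu
Feb: 28 days, starts Fri → 5 of (none)
Mar: 31 days, starts Fri → 5 of Fri, Sat, Sun ✓
Apr: 30 days, starts Mon → 5 of Mon, Tue
May: 31 days, starts Wed → 5 of Wed, Thu, Fri ✓
Jun: 30 days, starts Sat → 5 of Sat, Sun
Jul: 31 days, starts Mon → 5 of Mon, Tue, Wed
Aug: 31 days, starts Thu → 5 of Thu, Fri, Sat ✓
Sep: 30 days, starts Sun → 5 of Sun, Mon
Oct: 31 days, starts Tue → 5 of Tue, Wed, Thu
Nov: 30 days, starts Fri → 5 of Fri, Sat ✓
Dec: 31 days, starts Sun → 5 of Sun, Mon, Tue
Months with five Fridays: Mar, May, Aug, Nov.

4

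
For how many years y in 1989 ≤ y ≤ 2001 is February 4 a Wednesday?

1

Day of week of February 4 in each year:
1989: Sat, 1990: Sun, 1991: Mon, 1992: Tue, 1993: Thu, 1994: Fri, 1995: Sat, 1996: Sun, 1997: Tue, 1998: Wed ✓, 1999: Thu, 2000: Fri, 2001: Sun
Wednesdays: 1998.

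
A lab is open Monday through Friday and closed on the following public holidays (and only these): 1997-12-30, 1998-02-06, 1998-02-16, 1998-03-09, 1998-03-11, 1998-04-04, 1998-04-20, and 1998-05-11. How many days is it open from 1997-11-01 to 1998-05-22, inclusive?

1997-11-01 is a Saturday.
From 1997-11-01 to 1998-05-22 is 203 days inclusive.
203 = 7 × 29, so the span is exactly 29 full weeks.
Each full week contributes 5 weekdays (Mon–Fri): 29 × 5 = 145.
Holidays: 1997-12-30 (Tue); 1998-02-06 (Fri); 1998-02-16 (Mon); 1998-03-09 (Mon); 1998-03-11 (Wed); 1998-04-04 (Sat); 1998-04-20 (Mon); 1998-05-11 (Mon).
7 of the 8 holidays fall on weekdays; the rest are weekends and were already excluded.
Business days: 145 − 7 = 138.

138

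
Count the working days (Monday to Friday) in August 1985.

1985-08-01 is a Thursday.
That's 31 days from start to end, counting both.
31 = 7 × 4 + 3, so there are 4 full weeks plus 3 extra days.
Each full week contributes 5 weekdays (Mon–Fri): 4 × 5 = 20.
The 3 extra days are Thursday, Friday, Saturday — 2 of them qualify.
Total: 20 + 2 = 22.

22 weekdays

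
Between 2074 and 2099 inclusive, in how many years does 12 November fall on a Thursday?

4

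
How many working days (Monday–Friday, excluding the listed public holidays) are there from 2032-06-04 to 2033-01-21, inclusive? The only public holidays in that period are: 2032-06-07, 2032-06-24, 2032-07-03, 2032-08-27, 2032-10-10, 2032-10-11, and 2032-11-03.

2032-06-04 is a Friday.
That's 232 days from start to end, counting both.
232 = 7 × 33 + 1, so there are 33 full weeks plus 1 extra day.
Each full week contributes 5 weekdays (Mon–Fri): 33 × 5 = 165.
The 1 extra day is Friday — 1 of them qualifies.
Total: 165 + 1 = 166.
Holidays: 2032-06-07 (Mon); 2032-06-24 (Thu); 2032-07-03 (Sat); 2032-08-27 (Fri); 2032-10-10 (Sun); 2032-10-11 (Mon); 2032-11-03 (Wed).
5 of the 7 holidays fall on weekdays; the rest are weekends and were already excluded.
Business days: 166 − 5 = 161.

161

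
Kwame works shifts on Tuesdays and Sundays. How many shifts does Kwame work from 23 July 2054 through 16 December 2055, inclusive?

23 July 2054 is a Thursday.
The range spans 512 days (inclusive of both endpoints).
512 = 7 × 73 + 1, so there are 73 full weeks plus 1 extra day.
Each full week contributes 2 days from the set (Tue, Sun): 73 × 2 = 146.
The 1 extra day is Thu — none qualify.
Total: 146 + 0 = 146.

146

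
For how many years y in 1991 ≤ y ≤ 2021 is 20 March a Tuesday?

Day of week of March 20 in each year:
1991: Wed, 1992: Fri, 1993: Sat, 1994: Sun, 1995: Mon, 1996: Wed, 1997: Thu, 1998: Fri, 1999: Sat, 2000: Mon, 2001: Tue ✓, 2002: Wed, 2003: Thu, 2004: Sat, 2005: Sun, 2006: Mon, 2007: Tue ✓, 2008: Thu, 2009: Fri, 2010: Sat, 2011: Sun, 2012: Tue ✓, 2013: Wed, 2014: Thu, 2015: Fri, 2016: Sun, 2017: Mon, 2018: Tue ✓, 2019: Wed, 2020: Fri, 2021: Sat
Tuesdays: 2001, 2007, 2012, 2018.

4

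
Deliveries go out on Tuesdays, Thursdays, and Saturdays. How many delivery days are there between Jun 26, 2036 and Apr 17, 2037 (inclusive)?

127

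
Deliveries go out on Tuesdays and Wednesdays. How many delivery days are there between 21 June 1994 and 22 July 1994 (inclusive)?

21 June 1994 is a Tuesday.
The range spans 32 days (inclusive of both endpoints).
32 = 7 × 4 + 4, so there are 4 full weeks plus 4 extra days.
Each full week contributes 2 days from the set (Tue, Wed): 4 × 2 = 8.
The 4 extra days are Tue, Wed, Thu, Fri — 2 of them qualify.
Total: 8 + 2 = 10.

10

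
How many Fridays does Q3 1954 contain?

Jul 1, 1954 is a Thursday.
From Jul 1, 1954 to Sep 30, 1954 is 92 days inclusive.
92 = 7 × 13 + 1, so there are 13 full weeks plus 1 extra day.
Each full week contributes one Friday: 13 so far.
The 1 extra day is Thu — none qualify.
Total: 13 + 0 = 13.

13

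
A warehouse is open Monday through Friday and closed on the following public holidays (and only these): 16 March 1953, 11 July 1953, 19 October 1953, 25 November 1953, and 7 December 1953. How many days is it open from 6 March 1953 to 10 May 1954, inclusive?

303 working days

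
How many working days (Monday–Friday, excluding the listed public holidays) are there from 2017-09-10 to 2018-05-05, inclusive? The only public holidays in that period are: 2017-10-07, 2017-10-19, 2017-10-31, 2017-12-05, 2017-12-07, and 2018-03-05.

2017-09-10 is a Sunday.
The range spans 238 days (inclusive of both endpoints).
238 = 7 × 34, so the span is exactly 34 full weeks.
Each full week contributes 5 weekdays (Mon–Fri): 34 × 5 = 170.
Total: 170.
Holidays: 2017-10-07 (Sat); 2017-10-19 (Thu); 2017-10-31 (Tue); 2017-12-05 (Tue); 2017-12-07 (Thu); 2018-03-05 (Mon).
5 of the 6 holidays fall on weekdays; the rest are weekends and were already excluded.
Business days: 170 − 5 = 165.

165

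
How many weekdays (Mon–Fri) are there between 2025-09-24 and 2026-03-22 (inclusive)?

128 weekdays

2025-09-24 is a Wednesday.
From 2025-09-24 to 2026-03-22 is 180 days inclusive.
180 = 7 × 25 + 5, so there are 25 full weeks plus 5 extra days.
Each full week contributes 5 weekdays (Mon–Fri): 25 × 5 = 125.
The 5 extra days are Wed, Thu, Fri, Sat, Sun — 3 of them qualify.
Total: 125 + 3 = 128.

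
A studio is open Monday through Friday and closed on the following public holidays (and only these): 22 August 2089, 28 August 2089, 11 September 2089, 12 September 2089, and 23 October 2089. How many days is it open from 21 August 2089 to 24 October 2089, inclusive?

44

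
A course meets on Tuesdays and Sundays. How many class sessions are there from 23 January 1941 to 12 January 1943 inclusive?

23 January 1941 is a Thursday.
That's 720 days from start to end, counting both.
720 = 7 × 102 + 6, so there are 102 full weeks plus 6 extra days.
Each full week contributes 2 days from the set (Tue, Sun): 102 × 2 = 204.
The 6 extra days are Thu, Fri, Sat, Sun, Mon, Tue — 2 of them qualify.
Total: 204 + 2 = 206.

206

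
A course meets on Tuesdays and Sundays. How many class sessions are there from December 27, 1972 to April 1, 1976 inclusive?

340

December 27, 1972 is a Wednesday.
The range spans 1192 days (inclusive of both endpoints).
1192 = 7 × 170 + 2, so there are 170 full weeks plus 2 extra days.
Each full week contributes 2 days from the set (Tue, Sun): 170 × 2 = 340.
The 2 extra days are Wed, Thu — none qualify.
Total: 340 + 0 = 340.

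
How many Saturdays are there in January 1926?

5

1 January 1926 is a Friday.
The range spans 31 days (inclusive of both endpoints).
31 = 7 × 4 + 3, so there are 4 full weeks plus 3 extra days.
Each full week contributes one Saturday: 4 so far.
The 3 extra days are Fri, Sat, Sun — 1 of them qualifies.
Total: 4 + 1 = 5.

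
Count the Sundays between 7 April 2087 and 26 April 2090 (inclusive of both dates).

7 April 2087 is a Monday.
From 7 April 2087 to 26 April 2090 is 1116 days inclusive.
1116 = 7 × 159 + 3, so there are 159 full weeks plus 3 extra days.
Each full week contributes one Sunday: 159 so far.
The 3 extra days are Mon, Tue, Wed — none qualify.
Total: 159 + 0 = 159.

159 Sundays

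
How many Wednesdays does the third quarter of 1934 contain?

1 July 1934 is a Sunday.
That's 92 days from start to end, counting both.
92 = 7 × 13 + 1, so there are 13 full weeks plus 1 extra day.
Each full week contributes one Wednesday: 13 so far.
The 1 extra day is Sunday — none qualify.
Total: 13 + 0 = 13.

13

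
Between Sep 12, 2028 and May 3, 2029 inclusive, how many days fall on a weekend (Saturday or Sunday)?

66

Sep 12, 2028 is a Tuesday.
The range spans 234 days (inclusive of both endpoints).
234 = 7 × 33 + 3, so there are 33 full weeks plus 3 extra days.
Each full week contributes 2 weekend days (Sat, Sun): 33 × 2 = 66.
The 3 extra days are Tuesday, Wednesday, Thursday — none qualify.
Total: 66 + 0 = 66.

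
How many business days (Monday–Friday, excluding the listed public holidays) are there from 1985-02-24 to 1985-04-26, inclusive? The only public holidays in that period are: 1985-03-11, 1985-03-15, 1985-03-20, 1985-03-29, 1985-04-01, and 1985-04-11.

1985-02-24 is a Sunday.
The range spans 62 days (inclusive of both endpoints).
62 = 7 × 8 + 6, so there are 8 full weeks plus 6 extra days.
Each full week contributes 5 weekdays (Mon–Fri): 8 × 5 = 40.
The 6 extra days are Sunday, Monday, Tuesday, Wednesday, Thursday, Friday — 5 of them qualify.
Total: 40 + 5 = 45.
Holidays: 1985-03-11 (Mon); 1985-03-15 (Fri); 1985-03-20 (Wed); 1985-03-29 (Fri); 1985-04-01 (Mon); 1985-04-11 (Thu).
All 6 holidays fall on weekdays, so subtract 6.
Business days: 45 − 6 = 39.

39 business days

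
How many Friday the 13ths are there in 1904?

1

The 13th falls on a Friday when the month's 13th has weekday Fri.
Jan 13 is Wed; Feb 13 is Sat; Mar 13 is Sun; Apr 13 is Wed; May 13 is Fri ✓; Jun 13 is Mon; Jul 13 is Wed; Aug 13 is Sat; Sep 13 is Tue; Oct 13 is Thu; Nov 13 is Sun; Dec 13 is Tue.
Friday the 13ths: May.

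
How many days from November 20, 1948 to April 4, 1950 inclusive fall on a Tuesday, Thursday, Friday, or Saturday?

286

November 20, 1948 is a Saturday.
From November 20, 1948 to April 4, 1950 is 501 days inclusive.
501 = 7 × 71 + 4, so there are 71 full weeks plus 4 extra days.
Each full week contributes 4 days from the set (Tue, Thu, Fri, Sat): 71 × 4 = 284.
The 4 extra days are Saturday, Sunday, Monday, Tuesday — 2 of them qualify.
Total: 284 + 2 = 286.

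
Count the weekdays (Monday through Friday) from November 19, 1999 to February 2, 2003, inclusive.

November 19, 1999 is a Friday.
The range spans 1172 days (inclusive of both endpoints).
1172 = 7 × 167 + 3, so there are 167 full weeks plus 3 extra days.
Each full week contributes 5 weekdays (Mon–Fri): 167 × 5 = 835.
The 3 extra days are Friday, Saturday, Sunday — 1 of them qualifies.
Total: 835 + 1 = 836.

836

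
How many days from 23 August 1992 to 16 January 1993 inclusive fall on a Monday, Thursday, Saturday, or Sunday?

84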